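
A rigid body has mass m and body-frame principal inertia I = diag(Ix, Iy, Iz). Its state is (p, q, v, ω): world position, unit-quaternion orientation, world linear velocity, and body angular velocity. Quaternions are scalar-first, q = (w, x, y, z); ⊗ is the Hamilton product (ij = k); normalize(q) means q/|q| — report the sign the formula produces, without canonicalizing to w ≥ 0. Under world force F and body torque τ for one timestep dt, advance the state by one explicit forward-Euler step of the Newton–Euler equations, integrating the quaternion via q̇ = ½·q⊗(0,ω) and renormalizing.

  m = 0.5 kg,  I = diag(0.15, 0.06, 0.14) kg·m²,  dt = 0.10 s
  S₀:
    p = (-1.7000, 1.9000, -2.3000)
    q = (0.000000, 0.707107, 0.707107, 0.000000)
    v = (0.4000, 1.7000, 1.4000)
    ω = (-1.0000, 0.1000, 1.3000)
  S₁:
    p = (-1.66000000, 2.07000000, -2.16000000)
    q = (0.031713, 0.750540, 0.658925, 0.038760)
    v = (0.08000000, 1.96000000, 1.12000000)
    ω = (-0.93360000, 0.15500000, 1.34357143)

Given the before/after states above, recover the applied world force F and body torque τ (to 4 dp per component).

F = (-1.6000, 1.3000, -1.4000)
τ = (0.1100, 0.0200, 0.0700)

v₁ − v₀ = (-0.32000000, 0.26000000, -0.28000000)
m·(v₁−v₀)/dt = (-1.6000, 1.3000, -1.4000)
rate change Δω = (0.06640000, 0.05500000, 0.04357143)
τ = I·(Δω/dt) + ω₀×(Iω₀) = (0.1100, 0.0200, 0.0700)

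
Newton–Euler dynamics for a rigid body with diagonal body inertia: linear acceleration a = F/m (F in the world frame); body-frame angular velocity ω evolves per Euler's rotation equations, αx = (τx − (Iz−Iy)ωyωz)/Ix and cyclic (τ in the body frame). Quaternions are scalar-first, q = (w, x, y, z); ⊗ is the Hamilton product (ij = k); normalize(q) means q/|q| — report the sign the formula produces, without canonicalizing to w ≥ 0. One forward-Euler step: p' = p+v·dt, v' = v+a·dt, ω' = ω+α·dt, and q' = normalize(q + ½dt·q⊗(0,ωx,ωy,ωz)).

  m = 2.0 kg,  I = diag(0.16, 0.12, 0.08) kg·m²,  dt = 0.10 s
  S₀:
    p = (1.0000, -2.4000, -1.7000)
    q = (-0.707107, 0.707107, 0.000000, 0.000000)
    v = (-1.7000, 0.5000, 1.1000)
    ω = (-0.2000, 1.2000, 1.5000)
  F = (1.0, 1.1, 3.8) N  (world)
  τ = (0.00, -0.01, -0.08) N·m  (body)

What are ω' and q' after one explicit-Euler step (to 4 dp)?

angular accel α = (0.4500, 0.1167, -1.1200)
ω + α·dt = (-0.1550, 1.2117, 1.3880)
q⊗(0,ω) = (0.1414214, 0.1414214, -1.9091889, -0.2121321)
q' = normalize(q + ½dt·q⊗(0,ω)) = (-0.6968, 0.7109, -0.0950, -0.0106)

ω' = (-0.1550, 1.2117, 1.3880)
q' = (-0.6968, 0.7109, -0.0950, -0.0106)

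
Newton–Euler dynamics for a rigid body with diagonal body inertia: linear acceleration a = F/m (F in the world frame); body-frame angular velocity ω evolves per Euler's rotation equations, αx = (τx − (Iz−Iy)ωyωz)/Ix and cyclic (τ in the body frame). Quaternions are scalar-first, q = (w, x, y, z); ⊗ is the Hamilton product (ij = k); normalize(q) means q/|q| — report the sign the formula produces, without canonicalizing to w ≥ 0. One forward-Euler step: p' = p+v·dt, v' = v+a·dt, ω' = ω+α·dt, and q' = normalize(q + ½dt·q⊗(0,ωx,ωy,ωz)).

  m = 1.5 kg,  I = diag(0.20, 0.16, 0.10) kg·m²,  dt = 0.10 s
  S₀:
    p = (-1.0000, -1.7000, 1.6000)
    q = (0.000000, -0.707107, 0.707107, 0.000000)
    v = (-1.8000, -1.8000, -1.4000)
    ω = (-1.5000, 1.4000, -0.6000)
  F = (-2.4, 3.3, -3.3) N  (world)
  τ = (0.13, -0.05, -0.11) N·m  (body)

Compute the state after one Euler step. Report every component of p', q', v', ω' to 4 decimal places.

p' = (-1.1800, -1.8800, 1.4600)
q' = (-0.1019, -0.7242, 0.6820, 0.0035)
v' = (-1.9600, -1.5800, -1.6200)
ω' = (-1.4602, 1.3125, -0.7940)

a = F/m = (-1.6000, 2.2000, -2.2000)
p' = p + v·dt = (-1.1800, -1.8800, 1.4600)
new velocity v' = (-1.9600, -1.5800, -1.6200)
(τ − ω×Iω)/I = (0.3980, -0.8750, -1.9400)
ω + α·dt = (-1.4602, 1.3125, -0.7940)
2q̇ = q⊗(0,ω) = (-2.0506103, -0.4242642, -0.4242642, 0.0707107)
q' = normalize(q + ½dt·q⊗(0,ω)) = (-0.1019, -0.7242, 0.6820, 0.0035)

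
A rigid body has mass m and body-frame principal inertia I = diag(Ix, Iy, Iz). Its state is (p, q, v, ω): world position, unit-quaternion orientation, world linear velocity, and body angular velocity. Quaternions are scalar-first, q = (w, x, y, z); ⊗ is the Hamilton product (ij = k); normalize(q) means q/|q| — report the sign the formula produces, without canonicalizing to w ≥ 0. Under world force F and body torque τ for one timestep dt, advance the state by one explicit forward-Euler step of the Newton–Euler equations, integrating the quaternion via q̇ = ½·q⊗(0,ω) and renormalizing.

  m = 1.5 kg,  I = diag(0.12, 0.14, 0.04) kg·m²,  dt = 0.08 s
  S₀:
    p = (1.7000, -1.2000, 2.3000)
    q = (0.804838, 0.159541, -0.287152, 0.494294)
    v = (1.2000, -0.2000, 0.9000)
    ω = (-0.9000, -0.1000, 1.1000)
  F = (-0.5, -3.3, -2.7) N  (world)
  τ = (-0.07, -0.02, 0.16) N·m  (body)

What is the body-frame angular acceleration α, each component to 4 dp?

precession coupling ω×(Iω) = (0.0110, -0.0792, 0.0018)
(τ − ω×Iω)/I = (-0.6750, 0.4229, 3.9550)

α = (-0.6750, 0.4229, 3.9550)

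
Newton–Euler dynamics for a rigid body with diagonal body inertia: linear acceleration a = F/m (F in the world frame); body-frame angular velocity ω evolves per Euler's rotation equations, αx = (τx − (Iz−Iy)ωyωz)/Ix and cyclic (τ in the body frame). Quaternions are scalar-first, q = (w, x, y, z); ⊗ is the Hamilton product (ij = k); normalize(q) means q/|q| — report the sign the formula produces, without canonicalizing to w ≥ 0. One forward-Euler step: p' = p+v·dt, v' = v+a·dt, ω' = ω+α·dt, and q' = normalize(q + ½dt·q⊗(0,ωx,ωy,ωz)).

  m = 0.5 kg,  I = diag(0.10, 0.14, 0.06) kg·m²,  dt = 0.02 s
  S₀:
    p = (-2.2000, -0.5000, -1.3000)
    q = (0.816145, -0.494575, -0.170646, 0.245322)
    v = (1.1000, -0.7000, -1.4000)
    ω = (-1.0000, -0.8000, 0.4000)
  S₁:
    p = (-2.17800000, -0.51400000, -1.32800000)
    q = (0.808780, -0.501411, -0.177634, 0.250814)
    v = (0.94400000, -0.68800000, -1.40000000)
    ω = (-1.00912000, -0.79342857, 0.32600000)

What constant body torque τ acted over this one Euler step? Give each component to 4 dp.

τ = (-0.0200, 0.0300, -0.1900)

rate change Δω = (-0.00912000, 0.00657143, -0.07400000)
I·α + gyro = (-0.0200, 0.0300, -0.1900)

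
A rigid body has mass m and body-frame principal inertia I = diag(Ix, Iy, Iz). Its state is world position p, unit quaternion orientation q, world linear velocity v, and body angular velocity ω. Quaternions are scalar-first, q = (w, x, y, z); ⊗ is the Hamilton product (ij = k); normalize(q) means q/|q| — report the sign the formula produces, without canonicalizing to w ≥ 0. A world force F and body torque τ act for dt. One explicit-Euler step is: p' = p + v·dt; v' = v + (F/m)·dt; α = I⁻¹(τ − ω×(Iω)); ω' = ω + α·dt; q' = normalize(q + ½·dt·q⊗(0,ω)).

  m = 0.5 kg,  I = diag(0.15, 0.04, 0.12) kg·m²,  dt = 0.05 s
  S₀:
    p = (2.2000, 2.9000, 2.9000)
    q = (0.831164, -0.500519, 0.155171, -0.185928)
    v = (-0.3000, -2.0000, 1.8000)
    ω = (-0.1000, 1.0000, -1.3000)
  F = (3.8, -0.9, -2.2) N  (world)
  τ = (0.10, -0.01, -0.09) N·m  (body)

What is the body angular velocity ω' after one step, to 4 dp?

α = I⁻¹(τ − ω×Iω) = (1.3600, -0.3475, -0.8417)
new body rate ω' = (-0.0320, 0.9826, -1.3421)

ω' = (-0.0320, 0.9826, -1.3421)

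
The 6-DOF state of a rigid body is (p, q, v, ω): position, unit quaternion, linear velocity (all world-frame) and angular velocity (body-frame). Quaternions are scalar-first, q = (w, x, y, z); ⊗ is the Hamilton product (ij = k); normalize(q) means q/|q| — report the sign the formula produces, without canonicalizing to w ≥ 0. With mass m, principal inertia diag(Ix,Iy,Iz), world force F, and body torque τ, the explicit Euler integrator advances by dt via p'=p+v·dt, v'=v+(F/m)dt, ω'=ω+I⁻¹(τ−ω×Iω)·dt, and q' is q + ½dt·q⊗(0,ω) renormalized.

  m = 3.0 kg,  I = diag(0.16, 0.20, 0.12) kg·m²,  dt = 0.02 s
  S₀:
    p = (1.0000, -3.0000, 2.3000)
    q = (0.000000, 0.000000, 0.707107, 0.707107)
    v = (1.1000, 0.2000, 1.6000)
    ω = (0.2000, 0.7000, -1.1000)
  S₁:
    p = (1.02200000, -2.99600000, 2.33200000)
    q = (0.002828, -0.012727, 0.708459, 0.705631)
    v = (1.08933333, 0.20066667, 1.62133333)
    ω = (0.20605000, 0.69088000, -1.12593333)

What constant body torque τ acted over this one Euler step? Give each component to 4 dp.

Δω = ω₁−ω₀ = (0.00605000, -0.00912000, -0.02593333)
ω₀×(Iω₀) = (0.0616, -0.0088, 0.0056)
applied torque τ = (0.1100, -0.1000, -0.1500)

τ = (0.1100, -0.1000, -0.1500)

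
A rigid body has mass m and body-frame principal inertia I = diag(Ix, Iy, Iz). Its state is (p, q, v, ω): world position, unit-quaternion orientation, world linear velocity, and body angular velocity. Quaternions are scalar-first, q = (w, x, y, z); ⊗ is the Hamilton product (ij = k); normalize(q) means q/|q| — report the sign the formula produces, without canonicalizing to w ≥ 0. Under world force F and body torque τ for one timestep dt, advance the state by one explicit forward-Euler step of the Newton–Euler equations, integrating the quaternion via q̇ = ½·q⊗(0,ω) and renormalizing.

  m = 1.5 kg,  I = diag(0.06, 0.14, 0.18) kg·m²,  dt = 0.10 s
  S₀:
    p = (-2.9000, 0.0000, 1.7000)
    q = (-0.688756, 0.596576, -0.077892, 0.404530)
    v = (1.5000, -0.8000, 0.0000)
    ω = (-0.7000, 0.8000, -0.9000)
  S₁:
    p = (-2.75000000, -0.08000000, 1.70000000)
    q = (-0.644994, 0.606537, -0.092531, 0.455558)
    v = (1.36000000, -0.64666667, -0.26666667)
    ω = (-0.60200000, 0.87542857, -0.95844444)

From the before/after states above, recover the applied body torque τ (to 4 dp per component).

τ = (0.0300, 0.0300, -0.1500)

Δω = ω₁−ω₀ = (0.09800000, 0.07542857, -0.05844444)
applied torque τ = (0.0300, 0.0300, -0.1500)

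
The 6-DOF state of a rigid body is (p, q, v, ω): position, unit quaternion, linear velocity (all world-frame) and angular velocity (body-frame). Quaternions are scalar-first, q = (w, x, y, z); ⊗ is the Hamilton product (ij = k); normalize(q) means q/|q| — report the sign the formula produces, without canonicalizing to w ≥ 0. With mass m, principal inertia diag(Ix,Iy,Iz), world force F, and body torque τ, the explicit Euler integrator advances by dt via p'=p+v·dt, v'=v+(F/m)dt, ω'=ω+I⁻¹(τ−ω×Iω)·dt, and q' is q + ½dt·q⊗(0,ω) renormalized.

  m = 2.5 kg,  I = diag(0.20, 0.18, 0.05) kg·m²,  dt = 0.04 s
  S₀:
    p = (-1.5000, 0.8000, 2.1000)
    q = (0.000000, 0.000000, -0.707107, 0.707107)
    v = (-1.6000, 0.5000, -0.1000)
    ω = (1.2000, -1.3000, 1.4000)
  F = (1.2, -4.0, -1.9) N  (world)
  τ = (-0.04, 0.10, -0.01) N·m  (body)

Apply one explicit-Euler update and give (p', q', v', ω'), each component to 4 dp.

p' = (-1.5640, 0.8200, 2.0960)
q' = (-0.0381, -0.0014, -0.6894, 0.7233)
v' = (-1.5808, 0.4360, -0.1304)
ω' = (1.1447, -1.3338, 1.3670)

(τ − ω×Iω)/I = (-1.3830, -0.8444, -0.8240)
ω + α·dt = (1.1447, -1.3338, 1.3670)
Hamilton product q⊗(0,ω) = (-1.9091889, -0.0707107, 0.8485284, 0.8485284)
q' = normalize(q + ½dt·q⊗(0,ω)) = (-0.0381, -0.0014, -0.6894, 0.7233)
new position p' = (-1.5640, 0.8200, 2.0960)
v + (F/m)dt = (-1.5808, 0.4360, -0.1304)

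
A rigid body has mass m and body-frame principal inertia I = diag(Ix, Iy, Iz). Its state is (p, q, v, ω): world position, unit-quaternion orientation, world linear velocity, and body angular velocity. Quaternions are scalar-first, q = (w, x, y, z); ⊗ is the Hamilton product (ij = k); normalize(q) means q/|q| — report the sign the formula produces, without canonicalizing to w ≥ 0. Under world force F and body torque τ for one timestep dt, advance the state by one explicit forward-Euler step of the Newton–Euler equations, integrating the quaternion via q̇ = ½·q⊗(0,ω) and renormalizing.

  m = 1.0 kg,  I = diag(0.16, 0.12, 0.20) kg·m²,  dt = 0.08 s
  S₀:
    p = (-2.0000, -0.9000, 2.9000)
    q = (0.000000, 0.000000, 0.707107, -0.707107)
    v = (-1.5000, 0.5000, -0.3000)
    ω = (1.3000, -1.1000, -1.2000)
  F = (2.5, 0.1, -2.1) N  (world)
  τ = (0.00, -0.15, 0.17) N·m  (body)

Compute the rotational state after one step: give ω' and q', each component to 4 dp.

ω' = (1.2472, -1.2416, -1.1549)
q' = (-0.0028, -0.0648, 0.6680, -0.7413)

ω×(Iω) gyroscopic = (0.1056, 0.0624, 0.0572)
angular accel α = (-0.6600, -1.7700, 0.5640)
new body rate ω' = (1.2472, -1.2416, -1.1549)
Hamilton product q⊗(0,ω) = (-0.0707107, -1.6263461, -0.9192391, -0.9192391)
q' = normalize(q + ½dt·q⊗(0,ω)) = (-0.0028, -0.0648, 0.6680, -0.7413)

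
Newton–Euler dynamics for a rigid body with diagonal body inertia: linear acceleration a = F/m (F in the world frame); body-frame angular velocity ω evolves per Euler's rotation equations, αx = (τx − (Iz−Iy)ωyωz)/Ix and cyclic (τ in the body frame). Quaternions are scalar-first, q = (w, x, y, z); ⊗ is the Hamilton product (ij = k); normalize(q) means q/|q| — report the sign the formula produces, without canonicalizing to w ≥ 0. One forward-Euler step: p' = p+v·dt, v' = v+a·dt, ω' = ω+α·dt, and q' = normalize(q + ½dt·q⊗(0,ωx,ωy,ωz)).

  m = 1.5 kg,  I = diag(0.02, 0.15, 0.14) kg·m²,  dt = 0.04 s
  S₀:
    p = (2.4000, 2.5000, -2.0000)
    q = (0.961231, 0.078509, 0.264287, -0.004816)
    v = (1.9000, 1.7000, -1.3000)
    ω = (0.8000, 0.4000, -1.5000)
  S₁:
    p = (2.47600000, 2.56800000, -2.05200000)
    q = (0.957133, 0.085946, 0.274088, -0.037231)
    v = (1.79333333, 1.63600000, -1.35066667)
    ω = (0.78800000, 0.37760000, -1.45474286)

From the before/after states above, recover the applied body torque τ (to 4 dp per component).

Δω = ω₁−ω₀ = (-0.01200000, -0.02240000, 0.04525714)
applied torque τ = (0.0000, 0.0600, 0.2000)

τ = (0.0000, 0.0600, 0.2000)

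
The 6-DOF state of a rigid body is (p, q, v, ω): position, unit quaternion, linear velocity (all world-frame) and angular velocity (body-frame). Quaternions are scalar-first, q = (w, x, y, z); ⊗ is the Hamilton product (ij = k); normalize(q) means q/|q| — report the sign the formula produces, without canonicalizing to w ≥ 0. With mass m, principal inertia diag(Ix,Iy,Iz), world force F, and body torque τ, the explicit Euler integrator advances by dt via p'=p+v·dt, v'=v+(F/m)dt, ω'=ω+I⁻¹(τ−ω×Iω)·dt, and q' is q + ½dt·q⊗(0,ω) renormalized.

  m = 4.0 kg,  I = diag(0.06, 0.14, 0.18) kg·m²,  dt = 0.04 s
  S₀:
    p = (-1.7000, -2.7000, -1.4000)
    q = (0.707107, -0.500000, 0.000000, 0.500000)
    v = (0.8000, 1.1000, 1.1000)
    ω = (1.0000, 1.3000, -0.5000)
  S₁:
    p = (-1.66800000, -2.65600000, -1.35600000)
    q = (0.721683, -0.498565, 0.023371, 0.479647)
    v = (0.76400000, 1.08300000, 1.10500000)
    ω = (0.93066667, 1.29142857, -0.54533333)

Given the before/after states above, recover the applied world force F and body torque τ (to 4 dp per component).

F = (-3.6000, -1.7000, 0.5000)
τ = (-0.1300, 0.0300, -0.1000)

rate change Δω = (-0.06933333, -0.00857143, -0.04533333)
applied torque τ = (-0.1300, 0.0300, -0.1000)
Δv = v₁−v₀ = (-0.03600000, -0.01700000, 0.00500000)
applied force F = (-3.6000, -1.7000, 0.5000)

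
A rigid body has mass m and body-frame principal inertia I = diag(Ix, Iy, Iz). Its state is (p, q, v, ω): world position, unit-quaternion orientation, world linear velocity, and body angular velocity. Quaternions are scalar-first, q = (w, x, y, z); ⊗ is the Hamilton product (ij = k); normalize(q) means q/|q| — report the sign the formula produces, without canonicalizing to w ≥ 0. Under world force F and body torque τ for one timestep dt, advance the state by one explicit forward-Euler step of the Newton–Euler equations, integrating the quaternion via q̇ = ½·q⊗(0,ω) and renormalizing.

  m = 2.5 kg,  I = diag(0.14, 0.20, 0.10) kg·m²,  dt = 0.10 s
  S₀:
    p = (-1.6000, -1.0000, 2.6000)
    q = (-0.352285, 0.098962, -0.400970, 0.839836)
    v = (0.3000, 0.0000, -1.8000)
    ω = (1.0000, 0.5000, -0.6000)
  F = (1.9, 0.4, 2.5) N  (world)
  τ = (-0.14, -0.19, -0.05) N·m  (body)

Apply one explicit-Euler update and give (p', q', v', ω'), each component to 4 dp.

p' = (-1.5700, -1.0000, 2.4200)
q' = (-0.3214, 0.0722, -0.3641, 0.8712)
v' = (0.3760, 0.0160, -1.7000)
ω' = (0.8786, 0.4170, -0.6800)

precession coupling ω×(Iω) = (0.0300, -0.0240, 0.0300)
(τ − ω×Iω)/I = (-1.2143, -0.8300, -0.8000)
new body rate ω' = (0.8786, 0.4170, -0.6800)
2q̇ = q⊗(0,ω) = (0.6054246, -0.5316210, 0.7230707, 0.6618220)
q' = normalize(q + ½dt·q⊗(0,ω)) = (-0.3214, 0.0722, -0.3641, 0.8712)
linear accel F/m = (0.7600, 0.1600, 1.0000)
p' = p + v·dt = (-1.5700, -1.0000, 2.4200)
v' = v + a·dt = (0.3760, 0.0160, -1.7000)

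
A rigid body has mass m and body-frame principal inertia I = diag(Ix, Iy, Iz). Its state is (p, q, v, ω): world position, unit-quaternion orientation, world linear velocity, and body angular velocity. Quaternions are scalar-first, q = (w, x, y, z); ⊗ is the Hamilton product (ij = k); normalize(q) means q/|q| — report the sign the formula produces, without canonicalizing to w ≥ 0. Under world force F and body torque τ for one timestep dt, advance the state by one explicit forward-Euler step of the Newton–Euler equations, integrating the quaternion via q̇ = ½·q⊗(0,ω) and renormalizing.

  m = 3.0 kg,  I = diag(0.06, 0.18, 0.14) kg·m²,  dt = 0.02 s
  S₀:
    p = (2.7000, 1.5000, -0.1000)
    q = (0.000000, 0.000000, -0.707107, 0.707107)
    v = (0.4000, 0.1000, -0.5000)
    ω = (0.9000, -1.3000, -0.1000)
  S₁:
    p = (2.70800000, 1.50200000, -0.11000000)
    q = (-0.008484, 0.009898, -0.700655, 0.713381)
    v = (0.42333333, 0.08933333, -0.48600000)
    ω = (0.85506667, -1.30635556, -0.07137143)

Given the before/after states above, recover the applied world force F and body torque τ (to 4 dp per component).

F = (3.5000, -1.6000, 2.1000)
τ = (-0.1400, -0.0500, 0.0600)

v₁ − v₀ = (0.02333333, -0.01066667, 0.01400000)
F = m·Δv/dt = (3.5000, -1.6000, 2.1000)
Δω = ω₁−ω₀ = (-0.04493333, -0.00635556, 0.02862857)
applied torque τ = (-0.1400, -0.0500, 0.0600)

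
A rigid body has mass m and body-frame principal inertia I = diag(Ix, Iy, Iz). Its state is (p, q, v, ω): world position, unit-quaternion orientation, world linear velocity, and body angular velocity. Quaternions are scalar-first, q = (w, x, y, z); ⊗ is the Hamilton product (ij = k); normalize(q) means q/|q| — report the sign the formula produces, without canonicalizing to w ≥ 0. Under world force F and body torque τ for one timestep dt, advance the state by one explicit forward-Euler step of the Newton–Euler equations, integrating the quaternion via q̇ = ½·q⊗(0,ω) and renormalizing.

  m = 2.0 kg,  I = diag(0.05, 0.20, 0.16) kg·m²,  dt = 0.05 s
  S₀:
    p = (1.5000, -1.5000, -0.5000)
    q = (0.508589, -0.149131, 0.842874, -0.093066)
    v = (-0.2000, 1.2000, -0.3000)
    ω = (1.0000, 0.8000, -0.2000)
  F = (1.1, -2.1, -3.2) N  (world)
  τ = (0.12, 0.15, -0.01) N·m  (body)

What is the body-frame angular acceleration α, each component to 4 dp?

α = (2.2720, 0.6400, -0.8125)

ω×(Iω) gyroscopic = (0.0064, 0.0220, 0.1200)
α = I⁻¹(τ − ω×Iω) = (2.2720, 0.6400, -0.8125)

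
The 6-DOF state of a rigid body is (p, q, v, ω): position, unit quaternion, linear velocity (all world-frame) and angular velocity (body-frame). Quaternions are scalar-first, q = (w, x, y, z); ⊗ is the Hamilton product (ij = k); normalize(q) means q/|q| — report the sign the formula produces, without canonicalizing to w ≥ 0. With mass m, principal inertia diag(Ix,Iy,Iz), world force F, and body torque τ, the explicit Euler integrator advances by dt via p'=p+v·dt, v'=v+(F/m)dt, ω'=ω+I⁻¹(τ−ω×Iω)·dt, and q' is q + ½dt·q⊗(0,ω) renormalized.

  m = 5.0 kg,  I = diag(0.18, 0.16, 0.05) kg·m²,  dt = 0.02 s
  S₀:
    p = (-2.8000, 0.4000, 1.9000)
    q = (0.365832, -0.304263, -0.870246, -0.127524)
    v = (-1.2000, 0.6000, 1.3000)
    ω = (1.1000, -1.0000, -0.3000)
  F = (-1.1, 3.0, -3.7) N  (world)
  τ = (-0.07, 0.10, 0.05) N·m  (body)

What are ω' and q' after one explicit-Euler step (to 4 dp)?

(τ − ω×Iω)/I = (-0.2056, 0.8931, 0.5600)
ω + α·dt = (1.0959, -0.9821, -0.2888)
2q̇ = q⊗(0,ω) = (-0.5738139, 0.5359650, -0.5973873, 1.1517840)
updated quaternion q' = (0.3601, -0.2989, -0.8761, -0.1160)

ω' = (1.0959, -0.9821, -0.2888)
q' = (0.3601, -0.2989, -0.8761, -0.1160)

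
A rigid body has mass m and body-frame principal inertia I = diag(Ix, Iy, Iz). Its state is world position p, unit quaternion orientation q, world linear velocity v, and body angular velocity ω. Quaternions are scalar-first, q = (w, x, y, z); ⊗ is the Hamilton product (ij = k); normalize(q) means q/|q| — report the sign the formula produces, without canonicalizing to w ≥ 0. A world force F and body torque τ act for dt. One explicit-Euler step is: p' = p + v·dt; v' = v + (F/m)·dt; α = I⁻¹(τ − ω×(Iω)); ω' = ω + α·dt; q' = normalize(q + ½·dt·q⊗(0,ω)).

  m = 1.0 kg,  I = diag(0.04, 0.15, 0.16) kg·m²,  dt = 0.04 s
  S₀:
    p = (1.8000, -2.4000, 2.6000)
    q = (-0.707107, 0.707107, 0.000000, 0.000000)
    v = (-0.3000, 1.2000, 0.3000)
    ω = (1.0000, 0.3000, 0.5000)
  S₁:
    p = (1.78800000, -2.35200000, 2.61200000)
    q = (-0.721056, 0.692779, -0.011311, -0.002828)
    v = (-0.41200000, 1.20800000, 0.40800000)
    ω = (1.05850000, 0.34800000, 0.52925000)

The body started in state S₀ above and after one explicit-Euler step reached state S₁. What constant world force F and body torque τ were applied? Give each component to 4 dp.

v₁ − v₀ = (-0.11200000, 0.00800000, 0.10800000)
F = m·Δv/dt = (-2.8000, 0.2000, 2.7000)
ω₁ − ω₀ = (0.05850000, 0.04800000, 0.02925000)
τ = I·(Δω/dt) + ω₀×(Iω₀) = (0.0600, 0.1200, 0.1500)

F = (-2.8000, 0.2000, 2.7000)
τ = (0.0600, 0.1200, 0.1500)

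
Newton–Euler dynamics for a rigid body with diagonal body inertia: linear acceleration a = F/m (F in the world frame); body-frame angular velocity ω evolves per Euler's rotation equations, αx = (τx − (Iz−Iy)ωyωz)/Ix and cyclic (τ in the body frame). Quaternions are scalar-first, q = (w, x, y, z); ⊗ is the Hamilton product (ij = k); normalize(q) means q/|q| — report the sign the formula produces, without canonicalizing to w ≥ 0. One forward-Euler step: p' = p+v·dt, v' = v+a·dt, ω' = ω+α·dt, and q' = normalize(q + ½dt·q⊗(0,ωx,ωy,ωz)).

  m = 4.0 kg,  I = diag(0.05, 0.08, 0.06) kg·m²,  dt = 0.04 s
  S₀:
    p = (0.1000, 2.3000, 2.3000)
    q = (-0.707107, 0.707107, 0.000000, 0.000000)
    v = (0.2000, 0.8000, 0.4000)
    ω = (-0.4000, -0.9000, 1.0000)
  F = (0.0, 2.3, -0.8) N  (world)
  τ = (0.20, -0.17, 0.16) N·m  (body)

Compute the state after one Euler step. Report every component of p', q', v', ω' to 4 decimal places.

p + v·dt = (0.1080, 2.3320, 2.3160)
v + (F/m)dt = (0.2000, 0.8230, 0.3920)
precession coupling ω×(Iω) = (0.0180, 0.0040, 0.0108)
α = I⁻¹(τ − ω×Iω) = (3.6400, -2.1750, 2.4867)
ω + α·dt = (-0.2544, -0.9870, 1.0995)
2q̇ = q⊗(0,ω) = (0.2828428, 0.2828428, -0.0707107, -1.3435033)
updated quaternion q' = (-0.7012, 0.7125, -0.0014, -0.0269)

p' = (0.1080, 2.3320, 2.3160)
q' = (-0.7012, 0.7125, -0.0014, -0.0269)
v' = (0.2000, 0.8230, 0.3920)
ω' = (-0.2544, -0.9870, 1.0995)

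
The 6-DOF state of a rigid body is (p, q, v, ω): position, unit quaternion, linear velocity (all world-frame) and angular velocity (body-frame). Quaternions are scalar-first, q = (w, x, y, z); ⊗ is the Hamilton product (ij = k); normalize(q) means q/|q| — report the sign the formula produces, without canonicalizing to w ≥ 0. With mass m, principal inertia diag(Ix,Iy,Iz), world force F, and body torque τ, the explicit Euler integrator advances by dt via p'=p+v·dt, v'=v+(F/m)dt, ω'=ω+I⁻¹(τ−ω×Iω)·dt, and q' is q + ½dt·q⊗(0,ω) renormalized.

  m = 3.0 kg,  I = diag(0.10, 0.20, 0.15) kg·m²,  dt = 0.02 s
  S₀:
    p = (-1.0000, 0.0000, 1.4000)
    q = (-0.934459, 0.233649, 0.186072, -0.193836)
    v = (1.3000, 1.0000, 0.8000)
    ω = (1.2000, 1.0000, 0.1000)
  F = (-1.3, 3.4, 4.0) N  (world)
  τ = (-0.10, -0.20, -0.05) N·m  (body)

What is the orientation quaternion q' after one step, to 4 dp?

Hamilton product q⊗(0,ω) = (-0.4470672, -0.9089076, -1.1904271, -0.0830833)
updated quaternion q' = (-0.9388, 0.2245, 0.1741, -0.1946)

q' = (-0.9388, 0.2245, 0.1741, -0.1946)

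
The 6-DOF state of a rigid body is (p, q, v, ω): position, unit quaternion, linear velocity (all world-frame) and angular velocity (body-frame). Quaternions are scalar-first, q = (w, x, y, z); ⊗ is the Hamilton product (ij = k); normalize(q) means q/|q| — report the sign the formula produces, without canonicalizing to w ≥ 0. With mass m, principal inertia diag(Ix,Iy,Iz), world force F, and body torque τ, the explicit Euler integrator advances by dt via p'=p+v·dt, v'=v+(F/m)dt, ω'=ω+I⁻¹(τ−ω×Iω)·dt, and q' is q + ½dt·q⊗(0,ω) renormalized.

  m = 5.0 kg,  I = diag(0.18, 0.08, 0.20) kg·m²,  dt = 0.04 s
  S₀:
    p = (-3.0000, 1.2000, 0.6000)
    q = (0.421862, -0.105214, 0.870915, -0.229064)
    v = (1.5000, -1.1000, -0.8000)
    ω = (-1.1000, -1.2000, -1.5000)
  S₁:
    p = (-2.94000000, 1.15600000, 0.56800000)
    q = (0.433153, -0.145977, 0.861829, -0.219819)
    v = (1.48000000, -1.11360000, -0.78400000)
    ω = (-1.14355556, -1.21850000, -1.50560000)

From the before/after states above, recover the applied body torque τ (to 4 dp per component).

Δω = ω₁−ω₀ = (-0.04355556, -0.01850000, -0.00560000)
precession coupling = (0.2160, -0.0330, -0.1320)
τ = I·(Δω/dt) + ω₀×(Iω₀) = (0.0200, -0.0700, -0.1600)

τ = (0.0200, -0.0700, -0.1600)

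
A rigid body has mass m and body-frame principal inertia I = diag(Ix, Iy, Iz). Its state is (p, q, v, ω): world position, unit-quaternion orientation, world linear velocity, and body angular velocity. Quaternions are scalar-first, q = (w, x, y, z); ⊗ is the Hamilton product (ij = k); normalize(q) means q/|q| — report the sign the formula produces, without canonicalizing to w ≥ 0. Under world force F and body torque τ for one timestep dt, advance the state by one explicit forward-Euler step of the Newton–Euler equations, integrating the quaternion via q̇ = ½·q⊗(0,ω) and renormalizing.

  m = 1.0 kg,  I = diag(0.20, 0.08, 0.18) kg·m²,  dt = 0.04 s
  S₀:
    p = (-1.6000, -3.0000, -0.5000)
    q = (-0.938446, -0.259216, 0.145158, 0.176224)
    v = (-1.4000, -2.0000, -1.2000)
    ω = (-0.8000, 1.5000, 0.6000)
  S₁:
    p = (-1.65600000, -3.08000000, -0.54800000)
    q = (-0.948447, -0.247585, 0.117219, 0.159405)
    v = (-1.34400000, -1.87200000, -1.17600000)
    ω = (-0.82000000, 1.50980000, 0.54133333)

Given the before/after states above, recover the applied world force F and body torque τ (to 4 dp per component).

F = (1.4000, 3.2000, 0.6000)
τ = (-0.0100, 0.0100, -0.1200)

ω₁ − ω₀ = (-0.02000000, 0.00980000, -0.05866667)
ω₀×(Iω₀) = (0.0900, -0.0096, 0.1440)
applied torque τ = (-0.0100, 0.0100, -0.1200)
v₁ − v₀ = (0.05600000, 0.12800000, 0.02400000)
F = m·Δv/dt = (1.4000, 3.2000, 0.6000)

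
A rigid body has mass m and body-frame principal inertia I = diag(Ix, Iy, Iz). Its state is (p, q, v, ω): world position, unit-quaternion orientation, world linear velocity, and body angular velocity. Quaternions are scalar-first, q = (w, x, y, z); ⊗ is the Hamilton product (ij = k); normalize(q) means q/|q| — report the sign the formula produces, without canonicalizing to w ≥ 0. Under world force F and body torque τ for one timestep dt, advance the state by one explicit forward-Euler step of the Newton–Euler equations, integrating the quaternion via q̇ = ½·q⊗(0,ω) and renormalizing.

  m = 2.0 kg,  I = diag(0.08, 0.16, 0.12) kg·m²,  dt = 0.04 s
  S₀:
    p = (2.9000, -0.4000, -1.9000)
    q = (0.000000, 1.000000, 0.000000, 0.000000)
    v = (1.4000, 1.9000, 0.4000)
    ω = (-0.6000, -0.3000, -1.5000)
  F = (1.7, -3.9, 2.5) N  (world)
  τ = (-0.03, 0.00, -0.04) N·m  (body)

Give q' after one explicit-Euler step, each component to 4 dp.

q' = (0.0120, 0.9995, 0.0300, -0.0060)

q⊗(0,ω) = (0.6000000, 0.0000000, 1.5000000, -0.3000000)
updated quaternion q' = (0.0120, 0.9995, 0.0300, -0.0060)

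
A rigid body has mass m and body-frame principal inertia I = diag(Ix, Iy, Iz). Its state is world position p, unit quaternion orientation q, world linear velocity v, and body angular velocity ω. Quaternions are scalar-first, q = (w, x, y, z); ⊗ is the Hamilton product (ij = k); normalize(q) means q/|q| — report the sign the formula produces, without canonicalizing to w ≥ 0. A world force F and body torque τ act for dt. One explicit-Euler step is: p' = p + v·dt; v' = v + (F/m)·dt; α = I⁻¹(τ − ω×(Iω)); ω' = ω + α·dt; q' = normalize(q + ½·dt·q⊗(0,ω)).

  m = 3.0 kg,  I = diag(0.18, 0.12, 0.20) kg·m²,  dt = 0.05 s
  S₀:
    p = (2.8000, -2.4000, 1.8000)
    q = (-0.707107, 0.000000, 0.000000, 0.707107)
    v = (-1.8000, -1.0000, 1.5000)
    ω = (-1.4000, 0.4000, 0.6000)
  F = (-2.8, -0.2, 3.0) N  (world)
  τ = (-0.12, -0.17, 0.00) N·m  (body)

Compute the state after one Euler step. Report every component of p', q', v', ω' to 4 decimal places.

p + v·dt = (2.7100, -2.4500, 1.8750)
v' = v + a·dt = (-1.8467, -1.0033, 1.5500)
precession coupling ω×(Iω) = (0.0192, 0.0168, 0.0336)
(τ − ω×Iω)/I = (-0.7733, -1.5567, -0.1680)
new body rate ω' = (-1.4387, 0.3222, 0.5916)
2q̇ = q⊗(0,ω) = (-0.4242642, 0.7071070, -1.2727926, -0.4242642)
updated quaternion q' = (-0.7172, 0.0177, -0.0318, 0.6960)

p' = (2.7100, -2.4500, 1.8750)
q' = (-0.7172, 0.0177, -0.0318, 0.6960)
v' = (-1.8467, -1.0033, 1.5500)
ω' = (-1.4387, 0.3222, 0.5916)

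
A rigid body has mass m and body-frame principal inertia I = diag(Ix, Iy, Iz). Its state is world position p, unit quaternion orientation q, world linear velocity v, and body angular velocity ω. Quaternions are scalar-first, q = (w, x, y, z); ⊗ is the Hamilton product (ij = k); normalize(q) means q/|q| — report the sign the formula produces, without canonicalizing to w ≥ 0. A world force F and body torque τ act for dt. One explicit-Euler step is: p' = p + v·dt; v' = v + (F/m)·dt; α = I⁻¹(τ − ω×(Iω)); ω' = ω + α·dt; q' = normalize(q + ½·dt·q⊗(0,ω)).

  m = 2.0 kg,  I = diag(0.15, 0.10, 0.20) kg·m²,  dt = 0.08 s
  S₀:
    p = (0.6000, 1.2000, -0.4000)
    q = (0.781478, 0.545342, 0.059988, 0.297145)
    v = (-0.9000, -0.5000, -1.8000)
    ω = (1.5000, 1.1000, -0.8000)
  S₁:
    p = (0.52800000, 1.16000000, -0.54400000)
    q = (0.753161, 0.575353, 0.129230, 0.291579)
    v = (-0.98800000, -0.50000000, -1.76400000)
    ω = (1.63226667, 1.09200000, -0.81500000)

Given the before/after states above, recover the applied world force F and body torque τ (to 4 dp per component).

F = (-2.2000, 0.0000, 0.9000)
τ = (0.1600, 0.0500, -0.1200)

ω₁ − ω₀ = (0.13226667, -0.00800000, -0.01500000)
applied torque τ = (0.1600, 0.0500, -0.1200)
Δv = v₁−v₀ = (-0.08800000, 0.00000000, 0.03600000)
m·(v₁−v₀)/dt = (-2.2000, 0.0000, 0.9000)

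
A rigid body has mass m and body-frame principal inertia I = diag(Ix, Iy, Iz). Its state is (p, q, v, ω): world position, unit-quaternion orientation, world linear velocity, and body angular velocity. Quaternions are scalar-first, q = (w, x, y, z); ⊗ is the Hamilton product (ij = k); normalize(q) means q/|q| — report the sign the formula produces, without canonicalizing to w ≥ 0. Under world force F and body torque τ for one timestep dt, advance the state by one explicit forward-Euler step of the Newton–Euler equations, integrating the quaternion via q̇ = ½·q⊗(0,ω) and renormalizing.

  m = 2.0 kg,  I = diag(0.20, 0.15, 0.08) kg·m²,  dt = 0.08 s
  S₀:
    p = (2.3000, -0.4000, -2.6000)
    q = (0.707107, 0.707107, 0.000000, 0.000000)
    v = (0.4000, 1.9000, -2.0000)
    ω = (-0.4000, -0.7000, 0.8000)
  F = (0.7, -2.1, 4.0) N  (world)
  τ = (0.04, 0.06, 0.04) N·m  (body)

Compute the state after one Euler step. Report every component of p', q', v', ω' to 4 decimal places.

precession coupling ω×(Iω) = (0.0392, -0.0384, -0.0140)
α = I⁻¹(τ − ω×Iω) = (0.0040, 0.6560, 0.6750)
ω' = ω + α·dt = (-0.3997, -0.6475, 0.8540)
Hamilton product q⊗(0,ω) = (0.2828428, -0.2828428, -1.0606605, 0.0707107)
q + ½dt·q⊗(0,ω), renormalized = (0.7177, 0.6951, -0.0424, 0.0028)
new position p' = (2.3320, -0.2480, -2.7600)
new velocity v' = (0.4280, 1.8160, -1.8400)

p' = (2.3320, -0.2480, -2.7600)
q' = (0.7177, 0.6951, -0.0424, 0.0028)
v' = (0.4280, 1.8160, -1.8400)
ω' = (-0.3997, -0.6475, 0.8540)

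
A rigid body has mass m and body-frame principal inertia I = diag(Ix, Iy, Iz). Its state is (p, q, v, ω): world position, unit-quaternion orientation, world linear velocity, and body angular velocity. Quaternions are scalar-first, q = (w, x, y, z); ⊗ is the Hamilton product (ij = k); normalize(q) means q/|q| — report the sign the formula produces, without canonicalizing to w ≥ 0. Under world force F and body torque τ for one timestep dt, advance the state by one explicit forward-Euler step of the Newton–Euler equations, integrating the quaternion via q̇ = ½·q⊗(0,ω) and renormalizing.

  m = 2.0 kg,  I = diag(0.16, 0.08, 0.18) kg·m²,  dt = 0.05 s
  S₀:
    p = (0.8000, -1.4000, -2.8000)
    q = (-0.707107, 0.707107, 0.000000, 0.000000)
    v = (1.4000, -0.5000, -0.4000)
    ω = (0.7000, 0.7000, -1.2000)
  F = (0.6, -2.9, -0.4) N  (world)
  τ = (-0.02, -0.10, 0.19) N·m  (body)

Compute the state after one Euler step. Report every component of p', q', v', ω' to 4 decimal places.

p' = (0.8700, -1.4250, -2.8200)
q' = (-0.7189, 0.6942, 0.0088, 0.0336)
v' = (1.4150, -0.5725, -0.4100)
ω' = (0.7200, 0.6270, -1.1363)

ω×(Iω) gyroscopic = (-0.0840, 0.0168, -0.0392)
angular accel α = (0.4000, -1.4600, 1.2733)
ω' = ω + α·dt = (0.7200, 0.6270, -1.1363)
2q̇ = q⊗(0,ω) = (-0.4949749, -0.4949749, 0.3535535, 1.3435033)
q' = normalize(q + ½dt·q⊗(0,ω)) = (-0.7189, 0.6942, 0.0088, 0.0336)
a = (0.3000, -1.4500, -0.2000)
new position p' = (0.8700, -1.4250, -2.8200)
v' = v + a·dt = (1.4150, -0.5725, -0.4100)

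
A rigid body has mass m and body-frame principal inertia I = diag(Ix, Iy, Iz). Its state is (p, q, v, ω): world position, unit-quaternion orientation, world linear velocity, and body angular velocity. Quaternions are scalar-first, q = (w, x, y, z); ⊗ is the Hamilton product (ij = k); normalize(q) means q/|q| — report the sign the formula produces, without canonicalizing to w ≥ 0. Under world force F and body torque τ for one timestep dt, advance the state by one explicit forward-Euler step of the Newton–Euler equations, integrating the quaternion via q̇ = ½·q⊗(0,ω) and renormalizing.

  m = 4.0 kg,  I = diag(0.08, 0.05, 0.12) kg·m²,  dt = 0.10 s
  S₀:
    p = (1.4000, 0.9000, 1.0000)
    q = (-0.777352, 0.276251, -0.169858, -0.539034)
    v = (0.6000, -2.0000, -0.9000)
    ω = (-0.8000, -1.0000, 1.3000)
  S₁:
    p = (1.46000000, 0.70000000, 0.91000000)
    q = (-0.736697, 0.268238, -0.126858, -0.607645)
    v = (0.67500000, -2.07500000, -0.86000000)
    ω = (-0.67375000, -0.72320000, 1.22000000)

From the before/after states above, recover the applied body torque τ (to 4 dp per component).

rate change Δω = (0.12625000, 0.27680000, -0.08000000)
gyro term ω₀×Iω₀ = (-0.0910, 0.0416, -0.0240)
τ = I·(Δω/dt) + ω₀×(Iω₀) = (0.0100, 0.1800, -0.1200)

τ = (0.0100, 0.1800, -0.1200)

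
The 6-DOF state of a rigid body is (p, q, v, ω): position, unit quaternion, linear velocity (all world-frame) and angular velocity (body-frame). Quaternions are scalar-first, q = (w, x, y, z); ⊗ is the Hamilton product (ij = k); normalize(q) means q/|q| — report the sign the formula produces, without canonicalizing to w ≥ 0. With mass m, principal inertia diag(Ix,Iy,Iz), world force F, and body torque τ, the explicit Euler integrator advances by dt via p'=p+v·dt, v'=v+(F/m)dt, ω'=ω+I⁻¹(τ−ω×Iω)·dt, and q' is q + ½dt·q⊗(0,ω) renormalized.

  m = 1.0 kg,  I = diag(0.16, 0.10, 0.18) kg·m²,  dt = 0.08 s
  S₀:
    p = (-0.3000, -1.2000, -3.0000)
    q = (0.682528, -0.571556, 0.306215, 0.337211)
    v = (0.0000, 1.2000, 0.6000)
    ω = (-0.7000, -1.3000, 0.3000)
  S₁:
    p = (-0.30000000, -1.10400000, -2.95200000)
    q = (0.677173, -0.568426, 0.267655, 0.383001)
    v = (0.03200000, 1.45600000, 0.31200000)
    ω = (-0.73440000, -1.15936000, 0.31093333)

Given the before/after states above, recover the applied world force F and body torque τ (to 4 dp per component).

F = (0.4000, 3.2000, -3.6000)
τ = (-0.1000, 0.1800, -0.0300)

Δω = ω₁−ω₀ = (-0.03440000, 0.14064000, 0.01093333)
applied torque τ = (-0.1000, 0.1800, -0.0300)
v₁ − v₀ = (0.03200000, 0.25600000, -0.28800000)
m·(v₁−v₀)/dt = (0.4000, 3.2000, -3.6000)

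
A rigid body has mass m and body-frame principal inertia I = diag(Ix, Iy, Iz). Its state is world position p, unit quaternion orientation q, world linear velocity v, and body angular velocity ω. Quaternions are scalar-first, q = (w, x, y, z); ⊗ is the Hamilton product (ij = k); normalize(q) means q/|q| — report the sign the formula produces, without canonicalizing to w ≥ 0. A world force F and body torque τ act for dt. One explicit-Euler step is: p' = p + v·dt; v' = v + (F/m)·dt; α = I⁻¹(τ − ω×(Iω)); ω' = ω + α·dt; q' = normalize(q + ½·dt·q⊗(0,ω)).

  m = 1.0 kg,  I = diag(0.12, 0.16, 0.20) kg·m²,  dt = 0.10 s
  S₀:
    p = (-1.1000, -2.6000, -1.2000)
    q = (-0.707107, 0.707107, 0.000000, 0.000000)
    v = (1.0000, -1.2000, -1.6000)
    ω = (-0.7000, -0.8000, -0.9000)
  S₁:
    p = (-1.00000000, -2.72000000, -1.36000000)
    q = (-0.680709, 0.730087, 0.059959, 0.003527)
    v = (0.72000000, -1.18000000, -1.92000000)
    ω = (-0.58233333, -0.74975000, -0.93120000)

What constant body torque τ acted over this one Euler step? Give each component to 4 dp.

ω₁ − ω₀ = (0.11766667, 0.05025000, -0.03120000)
ω₀×(Iω₀) = (0.0288, -0.0504, 0.0224)
applied torque τ = (0.1700, 0.0300, -0.0400)

τ = (0.1700, 0.0300, -0.0400)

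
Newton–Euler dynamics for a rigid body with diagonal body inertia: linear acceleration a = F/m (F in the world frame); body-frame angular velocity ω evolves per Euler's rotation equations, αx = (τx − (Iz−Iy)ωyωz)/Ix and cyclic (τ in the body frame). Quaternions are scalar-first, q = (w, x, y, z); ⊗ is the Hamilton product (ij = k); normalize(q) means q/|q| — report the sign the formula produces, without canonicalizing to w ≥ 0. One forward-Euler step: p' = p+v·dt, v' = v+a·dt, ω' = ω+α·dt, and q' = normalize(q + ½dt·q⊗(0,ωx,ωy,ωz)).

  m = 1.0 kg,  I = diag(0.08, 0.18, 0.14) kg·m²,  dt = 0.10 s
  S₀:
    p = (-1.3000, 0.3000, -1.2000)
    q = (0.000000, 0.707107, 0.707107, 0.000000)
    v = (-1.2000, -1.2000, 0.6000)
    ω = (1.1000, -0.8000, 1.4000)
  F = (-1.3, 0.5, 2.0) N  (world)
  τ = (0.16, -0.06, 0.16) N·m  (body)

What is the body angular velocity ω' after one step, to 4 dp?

ω' = (1.2440, -0.7820, 1.5771)

(τ − ω×Iω)/I = (1.4400, 0.1800, 1.7714)
ω' = ω + α·dt = (1.2440, -0.7820, 1.5771)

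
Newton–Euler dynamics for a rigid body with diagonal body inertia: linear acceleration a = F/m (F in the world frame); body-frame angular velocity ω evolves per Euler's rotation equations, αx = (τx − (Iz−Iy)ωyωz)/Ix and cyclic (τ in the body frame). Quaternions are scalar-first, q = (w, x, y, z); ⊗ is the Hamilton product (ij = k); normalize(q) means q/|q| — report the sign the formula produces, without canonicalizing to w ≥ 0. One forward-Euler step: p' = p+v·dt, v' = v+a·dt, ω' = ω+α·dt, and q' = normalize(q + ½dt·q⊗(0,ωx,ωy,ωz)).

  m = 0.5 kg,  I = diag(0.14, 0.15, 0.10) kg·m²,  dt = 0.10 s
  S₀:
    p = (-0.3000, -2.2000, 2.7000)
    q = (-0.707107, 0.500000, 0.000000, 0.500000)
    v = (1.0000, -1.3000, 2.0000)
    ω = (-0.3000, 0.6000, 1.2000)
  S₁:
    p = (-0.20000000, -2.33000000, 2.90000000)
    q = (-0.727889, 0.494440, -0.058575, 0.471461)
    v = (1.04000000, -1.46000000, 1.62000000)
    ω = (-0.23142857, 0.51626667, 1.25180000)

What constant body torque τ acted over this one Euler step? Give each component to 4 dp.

τ = (0.0600, -0.1400, 0.0500)

rate change Δω = (0.06857143, -0.08373333, 0.05180000)
applied torque τ = (0.0600, -0.1400, 0.0500)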